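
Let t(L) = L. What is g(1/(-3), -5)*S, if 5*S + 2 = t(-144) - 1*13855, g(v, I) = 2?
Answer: -28002/5 ≈ -5600.4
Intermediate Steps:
S = -14001/5 (S = -⅖ + (-144 - 1*13855)/5 = -⅖ + (-144 - 13855)/5 = -⅖ + (⅕)*(-13999) = -⅖ - 13999/5 = -14001/5 ≈ -2800.2)
g(1/(-3), -5)*S = 2*(-14001/5) = -28002/5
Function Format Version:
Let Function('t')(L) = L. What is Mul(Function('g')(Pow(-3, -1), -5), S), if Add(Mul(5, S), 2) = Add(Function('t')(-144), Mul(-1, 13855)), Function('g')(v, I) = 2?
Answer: Rational(-28002, 5) ≈ -5600.4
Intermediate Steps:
S = Rational(-14001, 5) (S = Add(Rational(-2, 5), Mul(Rational(1, 5), Add(-144, Mul(-1, 13855)))) = Add(Rational(-2, 5), Mul(Rational(1, 5), Add(-144, -13855))) = Add(Rational(-2, 5), Mul(Rational(1, 5), -13999)) = Add(Rational(-2, 5), Rational(-13999, 5)) = Rational(-14001, 5) ≈ -2800.2)
Mul(Function('g')(Pow(-3, -1), -5), S) = Mul(2, Rational(-14001, 5)) = Rational(-28002, 5)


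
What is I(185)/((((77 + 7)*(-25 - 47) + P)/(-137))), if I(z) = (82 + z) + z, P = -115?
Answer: 61924/6163 ≈ 10.048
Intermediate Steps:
I(z) = 82 + 2*z
I(185)/((((77 + 7)*(-25 - 47) + P)/(-137))) = (82 + 2*185)/((((77 + 7)*(-25 - 47) - 115)/(-137))) = (82 + 370)/((-(84*(-72) - 115)/137)) = 452/((-(-6048 - 115)/137)) = 452/((-1/137*(-6163))) = 452/(6163/137) = 452*(137/6163) = 61924/6163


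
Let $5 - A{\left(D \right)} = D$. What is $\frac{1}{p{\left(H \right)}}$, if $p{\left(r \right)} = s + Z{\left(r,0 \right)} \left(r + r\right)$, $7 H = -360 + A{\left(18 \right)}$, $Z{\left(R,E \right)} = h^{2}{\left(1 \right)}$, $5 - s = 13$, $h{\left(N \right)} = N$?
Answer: $- \frac{7}{802} \approx -0.0087282$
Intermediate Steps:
$A{\left(D \right)} = 5 - D$
$s = -8$ ($s = 5 - 13 = -8$)
$Z{\left(R,E \right)} = 1$ ($Z{\left(R,E \right)} = 1^{2} = 1$)
$H = - \frac{373}{7}$ ($H = \frac{-360 + \left(5 - 18\right)}{7} = \frac{-360 - 13}{7} = \frac{1}{7} \left(-373\right) = - \frac{373}{7} \approx -53.286$)
$p{\left(r \right)} = -8 + 2 r$ ($p{\left(r \right)} = -8 + 1 \left(r + r\right) = -8 + 1 \cdot 2 r = -8 + 2 r$)
$\frac{1}{p{\left(H \right)}} = \frac{1}{-8 + 2 \left(- \frac{373}{7}\right)} = \frac{1}{-8 - \frac{746}{7}} = \frac{1}{- \frac{802}{7}} = - \frac{7}{802}$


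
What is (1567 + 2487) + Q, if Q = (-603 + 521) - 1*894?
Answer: 3078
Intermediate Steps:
Q = -976 (Q = -82 - 894 = -976)
(1567 + 2487) + Q = (1567 + 2487) - 976 = 4054 - 976 = 3078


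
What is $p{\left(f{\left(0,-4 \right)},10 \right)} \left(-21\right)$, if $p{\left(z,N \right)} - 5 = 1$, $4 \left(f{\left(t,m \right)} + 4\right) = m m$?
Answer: $-126$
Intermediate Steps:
$f{\left(t,m \right)} = -4 + \frac{m^{2}}{4}$ ($f{\left(t,m \right)} = -4 + \frac{m m}{4} = -4 + \frac{m^{2}}{4}$)
$p{\left(z,N \right)} = 6$ ($p{\left(z,N \right)} = 5 + 1 = 6$)
$p{\left(f{\left(0,-4 \right)},10 \right)} \left(-21\right) = 6 \left(-21\right) = -126$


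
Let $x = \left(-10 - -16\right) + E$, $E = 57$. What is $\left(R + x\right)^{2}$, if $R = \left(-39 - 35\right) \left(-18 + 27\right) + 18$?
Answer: $342225$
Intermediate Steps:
$R = -648$ ($R = \left(-74\right) 9 + 18 = -666 + 18 = -648$)
$x = 63$ ($x = \left(-10 - -16\right) + 57 = \left(-10 + 16\right) + 57 = 6 + 57 = 63$)
$\left(R + x\right)^{2} = \left(-648 + 63\right)^{2} = \left(-585\right)^{2} = 342225$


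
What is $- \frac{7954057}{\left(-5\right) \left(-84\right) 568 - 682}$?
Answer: $- \frac{7954057}{237878} \approx -33.438$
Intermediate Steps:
$- \frac{7954057}{\left(-5\right) \left(-84\right) 568 - 682} = - \frac{7954057}{420 \cdot 568 - 682} = - \frac{7954057}{238560 - 682} = - \frac{7954057}{237878}$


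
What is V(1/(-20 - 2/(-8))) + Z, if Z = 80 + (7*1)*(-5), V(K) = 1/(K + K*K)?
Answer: 7259/300 ≈ 24.197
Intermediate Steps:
V(K) = 1/(K + K**2)
Z = 45 (Z = 80 + 7*(-5) = 80 - 35 = 45)
V(1/(-20 - 2/(-8))) + Z = 1/((1/(-20 - 2/(-8)))*(1 + 1/(-20 - 2/(-8)))) + 45 = 1/((1/(-20 - 2*(-1/8)))*(1 + 1/(-20 - 2*(-1/8)))) + 45 = 1/((1/(-20 + 1/4))*(1 + 1/(-20 + 1/4))) + 45 = 1/((1/(-79/4))*(1 + 1/(-79/4))) + 45 = 1/((-4/79)*(1 - 4/79)) + 45 = -79/(4*75/79) + 45 = -79/4*79/75 + 45 = -6241/300 + 45 = 7259/300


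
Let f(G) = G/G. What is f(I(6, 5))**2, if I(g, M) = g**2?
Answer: 1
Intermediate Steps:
f(G) = 1
f(I(6, 5))**2 = 1**2 = 1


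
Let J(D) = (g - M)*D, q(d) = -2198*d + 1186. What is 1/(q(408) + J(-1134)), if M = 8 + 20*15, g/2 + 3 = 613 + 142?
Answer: -1/2251862 ≈ -4.4408e-7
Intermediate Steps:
g = 1504 (g = -6 + 2*(613 + 142) = -6 + 2*755 = -6 + 1510 = 1504)
M = 308 (M = 8 + 300 = 308)
q(d) = 1186 - 2198*d
J(D) = 1196*D (J(D) = (1504 - 1*308)*D = (1504 - 308)*D = 1196*D)
1/(q(408) + J(-1134)) = 1/((1186 - 2198*408) + 1196*(-1134)) = 1/((1186 - 896784) - 1356264) = 1/(-895598 - 1356264) = 1/(-2251862) = -1/2251862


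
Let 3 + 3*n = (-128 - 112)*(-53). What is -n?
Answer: -4239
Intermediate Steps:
n = 4239 (n = -1 + ((-128 - 112)*(-53))/3 = -1 + (-240*(-53))/3 = -1 + (1/3)*12720 = -1 + 4240 = 4239)
-n = -1*4239 = -4239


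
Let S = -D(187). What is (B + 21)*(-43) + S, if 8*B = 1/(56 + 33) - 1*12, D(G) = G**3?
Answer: -4656509591/712 ≈ -6.5400e+6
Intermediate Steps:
S = -6539203 (S = -1*187**3 = -1*6539203 = -6539203)
B = -1067/712 (B = (1/(56 + 33) - 1*12)/8 = (1/89 - 12)/8 = (1/8)*(-1067/89) = -1067/712 ≈ -1.4986)
(B + 21)*(-43) + S = (-1067/712 + 21)*(-43) - 6539203 = (13885/712)*(-43) - 6539203 = -597055/712 - 6539203 = -4656509591/712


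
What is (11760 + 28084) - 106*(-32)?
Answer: 43236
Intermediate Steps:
(11760 + 28084) - 106*(-32) = 39844 + 3392 = 43236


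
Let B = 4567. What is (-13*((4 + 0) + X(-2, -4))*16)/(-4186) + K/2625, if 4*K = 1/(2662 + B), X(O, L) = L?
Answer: 1/75904500 ≈ 1.3174e-8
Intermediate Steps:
K = 1/28916 (K = 1/(4*(2662 + 4567)) = (1/4)/7229 = (1/4)*(1/7229) = 1/28916 ≈ 3.4583e-5)
(-13*((4 + 0) + X(-2, -4))*16)/(-4186) + K/2625 = (-13*((4 + 0) - 4)*16)/(-4186) + (1/28916)/2625 = (-13*(4 - 4)*16)*(-1/4186) + (1/28916)*(1/2625) = (-13*0*16)*(-1/4186) + 1/75904500 = (0*16)*(-1/4186) + 1/75904500 = 0*(-1/4186) + 1/75904500 = 0 + 1/75904500 = 1/75904500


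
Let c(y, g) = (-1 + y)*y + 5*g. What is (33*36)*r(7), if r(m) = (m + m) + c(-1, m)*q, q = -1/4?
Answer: 5643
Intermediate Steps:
c(y, g) = 5*g + y*(-1 + y) (c(y, g) = y*(-1 + y) + 5*g = 5*g + y*(-1 + y))
q = -¼ (q = -1*¼ = -¼ ≈ -0.25000)
r(m) = -½ + 3*m/4 (r(m) = (m + m) + ((-1)² - 1*(-1) + 5*m)*(-¼) = 2*m + (1 + 1 + 5*m)*(-¼) = 2*m + (2 + 5*m)*(-¼) = 2*m + (-½ - 5*m/4) = -½ + 3*m/4)
(33*36)*r(7) = (33*36)*(-½ + (¾)*7) = 1188*(-½ + 21/4) = 1188*(19/4) = 5643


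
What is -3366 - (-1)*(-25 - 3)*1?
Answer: -3394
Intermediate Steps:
-3366 - (-1)*(-25 - 3)*1 = -3366 - (-1)*(-28*1) = -3366 - (-1)*(-28) = -3366 - 1*28 = -3366 - 28 = -3394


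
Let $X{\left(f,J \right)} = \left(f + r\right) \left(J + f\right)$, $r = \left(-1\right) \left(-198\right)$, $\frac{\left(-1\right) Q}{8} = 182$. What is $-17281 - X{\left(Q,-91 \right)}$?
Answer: $-1963407$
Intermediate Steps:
$Q = -1456$ ($Q = \left(-8\right) 182 = -1456$)
$r = 198$
$X{\left(f,J \right)} = \left(198 + f\right) \left(J + f\right)$ ($X{\left(f,J \right)} = \left(f + 198\right) \left(J + f\right) = \left(198 + f\right) \left(J + f\right)$)
$-17281 - X{\left(Q,-91 \right)} = -17281 - \left(\left(-1456\right)^{2} + 198 \left(-91\right) + 198 \left(-1456\right) - -132496\right) = -17281 - \left(2119936 - 18018 - 288288 + 132496\right) = -17281 - 1946126 = -1963407$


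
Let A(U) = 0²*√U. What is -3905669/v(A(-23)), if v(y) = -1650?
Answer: 3905669/1650 ≈ 2367.1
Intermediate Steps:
A(U) = 0 (A(U) = 0*√U = 0)
-3905669/v(A(-23)) = -3905669/(-1650) = -3905669*(-1/1650) = 3905669/1650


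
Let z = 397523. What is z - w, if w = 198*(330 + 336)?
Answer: 265655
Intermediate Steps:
w = 131868 (w = 198*666 = 131868)
z - w = 397523 - 1*131868 = 397523 - 131868 = 265655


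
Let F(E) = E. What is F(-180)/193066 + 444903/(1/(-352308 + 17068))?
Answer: -14397827612276850/96533 ≈ -1.4915e+11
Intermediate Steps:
F(-180)/193066 + 444903/(1/(-352308 + 17068)) = -180/193066 + 444903/(1/(-352308 + 17068)) = -180*1/193066 + 444903/(1/(-335240)) = -90/96533 + 444903/(-1/335240) = -90/96533 + 444903*(-335240) = -90/96533 - 149149281720 = -14397827612276850/96533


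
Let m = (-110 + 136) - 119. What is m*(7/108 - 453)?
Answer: 1516427/36 ≈ 42123.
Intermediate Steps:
m = -93 (m = 26 - 119 = -93)
m*(7/108 - 453) = -93*(7/108 - 453) = -93*(-48917/108) = 1516427/36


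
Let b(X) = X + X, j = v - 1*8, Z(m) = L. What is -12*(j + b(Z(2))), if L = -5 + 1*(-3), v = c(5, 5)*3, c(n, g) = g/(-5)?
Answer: 324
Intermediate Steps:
c(n, g) = -g/5 (c(n, g) = g*(-1/5) = -g/5)
v = -3 (v = -1/5*5*3 = -1*3 = -3)
L = -8 (L = -5 - 3 = -8)
Z(m) = -8
j = -11 (j = -3 - 1*8 = -3 - 8 = -11)
b(X) = 2*X
-12*(j + b(Z(2))) = -12*(-11 + 2*(-8)) = -12*(-11 - 16) = -12*(-27) = 324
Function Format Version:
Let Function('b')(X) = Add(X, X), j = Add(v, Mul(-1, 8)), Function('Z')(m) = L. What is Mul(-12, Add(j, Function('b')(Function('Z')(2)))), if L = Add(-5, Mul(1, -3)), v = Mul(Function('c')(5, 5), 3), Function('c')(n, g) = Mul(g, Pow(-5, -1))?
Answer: 324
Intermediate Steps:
Function('c')(n, g) = Mul(Rational(-1, 5), g) (Function('c')(n, g) = Mul(g, Rational(-1, 5)) = Mul(Rational(-1, 5), g))
v = -3 (v = Mul(Mul(Rational(-1, 5), 5), 3) = Mul(-1, 3) = -3)
L = -8 (L = Add(-5, -3) = -8)
Function('Z')(m) = -8
j = -11 (j = Add(-3, Mul(-1, 8)) = Add(-3, -8) = -11)
Function('b')(X) = Mul(2, X)
Mul(-12, Add(j, Function('b')(Function('Z')(2)))) = Mul(-12, Add(-11, Mul(2, -8))) = Mul(-12, Add(-11, -16)) = Mul(-12, -27) = 324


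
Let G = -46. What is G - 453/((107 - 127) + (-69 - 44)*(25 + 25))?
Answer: -86789/1890 ≈ -45.920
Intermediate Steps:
G - 453/((107 - 127) + (-69 - 44)*(25 + 25)) = -46 - 453/((107 - 127) + (-69 - 44)*(25 + 25)) = -46 - 453/(-20 - 113*50) = -46 - 453/(-20 - 5650) = -46 - 453/(-5670) = -46 - 453*(-1/5670) = -46 + 151/1890 = -86789/1890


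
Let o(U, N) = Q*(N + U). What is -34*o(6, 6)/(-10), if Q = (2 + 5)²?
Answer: 9996/5 ≈ 1999.2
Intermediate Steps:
Q = 49 (Q = 7² = 49)
o(U, N) = 49*N + 49*U (o(U, N) = 49*(N + U) = 49*N + 49*U)
-34*o(6, 6)/(-10) = -34*(49*6 + 49*6)/(-10) = -34*(294 + 294)*(-1)/10 = -19992*(-1)/10 = -34*(-294/5) = 9996/5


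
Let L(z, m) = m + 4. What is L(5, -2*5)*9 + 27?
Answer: -27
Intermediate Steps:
L(z, m) = 4 + m
L(5, -2*5)*9 + 27 = (4 - 2*5)*9 + 27 = (4 - 10)*9 + 27 = -6*9 + 27 = -54 + 27 = -27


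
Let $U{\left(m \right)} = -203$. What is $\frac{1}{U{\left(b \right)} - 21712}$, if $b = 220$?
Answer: $- \frac{1}{21915} \approx -4.5631 \cdot 10^{-5}$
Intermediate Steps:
$\frac{1}{U{\left(b \right)} - 21712} = \frac{1}{-203 - 21712} = \frac{1}{-21915} = - \frac{1}{21915}$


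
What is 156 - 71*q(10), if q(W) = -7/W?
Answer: 2057/10 ≈ 205.70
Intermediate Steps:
156 - 71*q(10) = 156 - (-497)/10 = 156 - 71*(-7/10) = 156 + 497/10 = 2057/10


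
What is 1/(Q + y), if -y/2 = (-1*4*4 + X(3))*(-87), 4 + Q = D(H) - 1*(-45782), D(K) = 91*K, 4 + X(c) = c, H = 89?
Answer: 1/50919 ≈ 1.9639e-5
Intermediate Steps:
X(c) = -4 + c
Q = 53877 (Q = -4 + (91*89 - 1*(-45782)) = -4 + (8099 + 45782) = -4 + 53881 = 53877)
y = -2958 (y = -2*(-1*4*4 + (-4 + 3))*(-87) = -2*(-4*4 - 1)*(-87) = -2*(-16 - 1)*(-87) = -(-34)*(-87) = -2*1479 = -2958)
1/(Q + y) = 1/(53877 - 2958) = 1/50919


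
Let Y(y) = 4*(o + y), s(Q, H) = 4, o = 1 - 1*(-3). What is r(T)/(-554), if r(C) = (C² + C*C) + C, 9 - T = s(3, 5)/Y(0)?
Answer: -1295/4432 ≈ -0.29219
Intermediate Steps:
o = 4 (o = 1 + 3 = 4)
Y(y) = 16 + 4*y (Y(y) = 4*(4 + y) = 16 + 4*y)
T = 35/4 (T = 9 - 4/(16 + 4*0) = 9 - 4/(16 + 0) = 9 - 4/16 = 9 - 1*¼ = 9 - ¼ = 35/4 ≈ 8.7500)
r(C) = C + 2*C² (r(C) = (C² + C²) + C = 2*C² + C = C + 2*C²)
r(T)/(-554) = (35*(1 + 2*(35/4))/4)/(-554) = (35*(1 + 35/2)/4)*(-1/554) = ((35/4)*(37/2))*(-1/554) = (1295/8)*(-1/554) = -1295/4432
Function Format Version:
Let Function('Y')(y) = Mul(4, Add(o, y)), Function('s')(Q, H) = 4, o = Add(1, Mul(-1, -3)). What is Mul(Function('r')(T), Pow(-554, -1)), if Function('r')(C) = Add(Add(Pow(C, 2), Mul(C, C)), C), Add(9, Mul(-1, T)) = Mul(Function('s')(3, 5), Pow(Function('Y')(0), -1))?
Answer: Rational(-1295, 4432) ≈ -0.29219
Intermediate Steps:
o = 4 (o = Add(1, 3) = 4)
Function('Y')(y) = Add(16, Mul(4, y)) (Function('Y')(y) = Mul(4, Add(4, y)) = Add(16, Mul(4, y)))
T = Rational(35, 4) (T = Add(9, Mul(-1, Mul(4, Pow(Add(16, Mul(4, 0)), -1)))) = Add(9, Mul(-1, Mul(4, Pow(Add(16, 0), -1)))) = Add(9, Mul(-1, Mul(4, Pow(16, -1)))) = Add(9, Mul(-1, Mul(4, Rational(1, 16)))) = Add(9, Mul(-1, Rational(1, 4))) = Add(9, Rational(-1, 4)) = Rational(35, 4) ≈ 8.7500)
Function('r')(C) = Add(C, Mul(2, Pow(C, 2))) (Function('r')(C) = Add(Add(Pow(C, 2), Pow(C, 2)), C) = Add(Mul(2, Pow(C, 2)), C) = Add(C, Mul(2, Pow(C, 2))))
Mul(Function('r')(T), Pow(-554, -1)) = Mul(Mul(Rational(35, 4), Add(1, Mul(2, Rational(35, 4)))), Pow(-554, -1)) = Mul(Mul(Rational(35, 4), Add(1, Rational(35, 2))), Rational(-1, 554)) = Mul(Mul(Rational(35, 4), Rational(37, 2)), Rational(-1, 554)) = Mul(Rational(1295, 8), Rational(-1, 554)) = Rational(-1295, 4432)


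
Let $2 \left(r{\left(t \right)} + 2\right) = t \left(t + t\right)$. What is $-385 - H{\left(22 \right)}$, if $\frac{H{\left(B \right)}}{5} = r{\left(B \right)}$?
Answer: $-2795$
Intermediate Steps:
$r{\left(t \right)} = -2 + t^{2}$ ($r{\left(t \right)} = -2 + \frac{t \left(t + t\right)}{2} = -2 + \frac{t 2 t}{2} = -2 + \frac{2 t^{2}}{2} = -2 + t^{2}$)
$H{\left(B \right)} = -10 + 5 B^{2}$ ($H{\left(B \right)} = 5 \left(-2 + B^{2}\right) = -10 + 5 B^{2}$)
$-385 - H{\left(22 \right)} = -385 - \left(-10 + 5 \cdot 22^{2}\right) = -385 - \left(-10 + 5 \cdot 484\right) = -385 - \left(-10 + 2420\right) = -385 - 2410 = -2795$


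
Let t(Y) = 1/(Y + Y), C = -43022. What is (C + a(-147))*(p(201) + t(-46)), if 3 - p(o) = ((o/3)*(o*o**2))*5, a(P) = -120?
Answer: 5398723496218195/46 ≈ 1.1736e+14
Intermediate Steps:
t(Y) = 1/(2*Y)
p(o) = 3 - 5*o**4/3 (p(o) = 3 - (o/3)*(o*o**2)*5 = 3 - (o*(1/3))*o**3*5 = 3 - (o/3)*o**3*5 = 3 - o**4/3*5 = 3 - 5*o**4/3)
(C + a(-147))*(p(201) + t(-46)) = (-43022 - 120)*((3 - 5/3*201**4) + (1/2)/(-46)) = -43142*((3 - 5/3*1632240801) + (1/2)*(-1/46)) = -43142*((3 - 2720401335) - 1/92) = -43142*(-2720401332 - 1/92) = -43142*(-250276922545/92) = 5398723496218195/46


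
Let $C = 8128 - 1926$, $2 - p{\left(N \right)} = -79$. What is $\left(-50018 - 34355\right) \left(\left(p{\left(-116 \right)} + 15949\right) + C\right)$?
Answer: $-1875780536$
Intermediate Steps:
$p{\left(N \right)} = 81$ ($p{\left(N \right)} = 2 - -79 = 2 + 79 = 81$)
$C = 6202$ ($C = 8128 - 1926 = 6202$)
$\left(-50018 - 34355\right) \left(\left(p{\left(-116 \right)} + 15949\right) + C\right) = \left(-50018 - 34355\right) \left(\left(81 + 15949\right) + 6202\right) = - 84373 \left(16030 + 6202\right) = \left(-84373\right) 22232 = -1875780536$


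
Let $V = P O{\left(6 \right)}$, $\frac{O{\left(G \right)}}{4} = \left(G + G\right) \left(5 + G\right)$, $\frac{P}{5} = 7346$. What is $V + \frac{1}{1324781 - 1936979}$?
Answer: $\frac{11872625181119}{612198} \approx 1.9393 \cdot 10^{7}$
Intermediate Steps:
$P = 36730$ ($P = 5 \cdot 7346 = 36730$)
$O{\left(G \right)} = 8 G \left(5 + G\right)$ ($O{\left(G \right)} = 4 \left(G + G\right) \left(5 + G\right) = 4 \cdot 2 G \left(5 + G\right) = 8 G \left(5 + G\right)$)
$V = 19393440$ ($V = 36730 \cdot 8 \cdot 6 \left(5 + 6\right) = 36730 \cdot 8 \cdot 6 \cdot 11 = 36730 \cdot 528 = 19393440$)
$V + \frac{1}{1324781 - 1936979} = 19393440 + \frac{1}{1324781 - 1936979} = 19393440 + \frac{1}{-612198} = 19393440 - \frac{1}{612198} = \frac{11872625181119}{612198}$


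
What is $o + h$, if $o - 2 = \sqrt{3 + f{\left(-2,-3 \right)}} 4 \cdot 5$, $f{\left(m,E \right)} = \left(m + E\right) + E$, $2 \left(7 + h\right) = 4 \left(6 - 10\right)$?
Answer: $-13 + 20 i \sqrt{5} \approx -13.0 + 44.721 i$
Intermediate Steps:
$h = -15$ ($h = -7 + \frac{4 \left(6 - 10\right)}{2} = -7 + \frac{4 \left(-4\right)}{2} = -7 + \frac{1}{2} \left(-16\right) = -7 - 8 = -15$)
$f{\left(m,E \right)} = m + 2 E$ ($f{\left(m,E \right)} = \left(E + m\right) + E = m + 2 E$)
$o = 2 + 20 i \sqrt{5}$ ($o = 2 + \sqrt{3 + \left(-2 + 2 \left(-3\right)\right)} 4 \cdot 5 = 2 + \sqrt{3 - 8} \cdot 4 \cdot 5 = 2 + \sqrt{-5} \cdot 4 \cdot 5 = 2 + i \sqrt{5} \cdot 4 \cdot 5 = 2 + 4 i \sqrt{5} \cdot 5 = 2 + 20 i \sqrt{5} \approx 2.0 + 44.721 i$)
$o + h = \left(2 + 20 i \sqrt{5}\right) - 15 = -13 + 20 i \sqrt{5}$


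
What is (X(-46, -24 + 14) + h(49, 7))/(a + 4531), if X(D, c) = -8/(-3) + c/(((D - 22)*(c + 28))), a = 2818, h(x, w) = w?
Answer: 5921/4497588 ≈ 0.0013165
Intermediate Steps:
X(D, c) = 8/3 + c/((-22 + D)*(28 + c)) (X(D, c) = -8*(-1/3) + c/(((-22 + D)*(28 + c))) = 8/3 + c*(1/((-22 + D)*(28 + c))) = 8/3 + c/((-22 + D)*(28 + c)))
(X(-46, -24 + 14) + h(49, 7))/(a + 4531) = ((-4928 - 173*(-24 + 14) + 224*(-46) + 8*(-46)*(-24 + 14))/(3*(-616 - 22*(-24 + 14) + 28*(-46) - 46*(-24 + 14))) + 7)/(2818 + 4531) = ((-4928 - 173*(-10) - 10304 + 8*(-46)*(-10))/(3*(-616 - 22*(-10) - 1288 - 46*(-10))) + 7)/7349 = ((-4928 + 1730 - 10304 + 3680)/(3*(-616 + 220 - 1288 + 460)) + 7)*(1/7349) = ((1/3)*(-9822)/(-1224) + 7)*(1/7349) = ((1/3)*(-1/1224)*(-9822) + 7)*(1/7349) = (1637/612 + 7)*(1/7349) = (5921/612)*(1/7349) = 5921/4497588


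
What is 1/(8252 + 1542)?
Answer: 1/9794 ≈ 0.00010210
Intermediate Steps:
1/(8252 + 1542) = 1/9794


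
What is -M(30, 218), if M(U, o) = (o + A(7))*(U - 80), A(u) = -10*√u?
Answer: 10900 - 500*√7 ≈ 9577.1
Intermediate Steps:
M(U, o) = (-80 + U)*(o - 10*√7) (M(U, o) = (o - 10*√7)*(U - 80) = (o - 10*√7)*(-80 + U) = (-80 + U)*(o - 10*√7))
-M(30, 218) = -(-80*218 + 800*√7 + 30*218 - 10*30*√7) = -(-17440 + 800*√7 + 6540 - 300*√7) = -(-10900 + 500*√7) = 10900 - 500*√7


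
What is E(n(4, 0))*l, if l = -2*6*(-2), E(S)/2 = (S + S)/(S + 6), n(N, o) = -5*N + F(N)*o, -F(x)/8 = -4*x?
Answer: 960/7 ≈ 137.14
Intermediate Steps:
F(x) = 32*x (F(x) = -(-32)*x = 32*x)
n(N, o) = -5*N + 32*N*o (n(N, o) = -5*N + (32*N)*o = -5*N + 32*N*o)
E(S) = 4*S/(6 + S) (E(S) = 2*((S + S)/(S + 6)) = 2*((2*S)/(6 + S)) = 2*(2*S/(6 + S)) = 4*S/(6 + S))
l = 24 (l = -12*(-2) = 24)
E(n(4, 0))*l = (4*(4*(-5 + 32*0))/(6 + 4*(-5 + 32*0)))*24 = (4*(4*(-5 + 0))/(6 + 4*(-5 + 0)))*24 = (4*(4*(-5))/(6 + 4*(-5)))*24 = (4*(-20)/(6 - 20))*24 = (4*(-20)/(-14))*24 = (4*(-20)*(-1/14))*24 = (40/7)*24 = 960/7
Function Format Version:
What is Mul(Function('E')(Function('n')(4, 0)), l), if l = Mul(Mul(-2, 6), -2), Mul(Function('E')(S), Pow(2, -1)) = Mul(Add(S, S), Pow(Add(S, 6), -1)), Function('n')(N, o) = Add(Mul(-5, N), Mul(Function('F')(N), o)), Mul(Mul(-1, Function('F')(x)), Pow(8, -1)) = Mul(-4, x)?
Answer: Rational(960, 7) ≈ 137.14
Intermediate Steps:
Function('F')(x) = Mul(32, x) (Function('F')(x) = Mul(-8, Mul(-4, x)) = Mul(32, x))
Function('n')(N, o) = Add(Mul(-5, N), Mul(32, N, o)) (Function('n')(N, o) = Add(Mul(-5, N), Mul(Mul(32, N), o)) = Add(Mul(-5, N), Mul(32, N, o)))
Function('E')(S) = Mul(4, S, Pow(Add(6, S), -1)) (Function('E')(S) = Mul(2, Mul(Add(S, S), Pow(Add(S, 6), -1))) = Mul(2, Mul(Mul(2, S), Pow(Add(6, S), -1))) = Mul(2, Mul(2, S, Pow(Add(6, S), -1))) = Mul(4, S, Pow(Add(6, S), -1)))
l = 24 (l = Mul(-12, -2) = 24)
Mul(Function('E')(Function('n')(4, 0)), l) = Mul(Mul(4, Mul(4, Add(-5, Mul(32, 0))), Pow(Add(6, Mul(4, Add(-5, Mul(32, 0)))), -1)), 24) = Mul(Mul(4, Mul(4, Add(-5, 0)), Pow(Add(6, Mul(4, Add(-5, 0))), -1)), 24) = Mul(Mul(4, Mul(4, -5), Pow(Add(6, Mul(4, -5)), -1)), 24) = Mul(Mul(4, -20, Pow(Add(6, -20), -1)), 24) = Mul(Mul(4, -20, Pow(-14, -1)), 24) = Mul(Mul(4, -20, Rational(-1, 14)), 24) = Mul(Rational(40, 7), 24) = Rational(960, 7)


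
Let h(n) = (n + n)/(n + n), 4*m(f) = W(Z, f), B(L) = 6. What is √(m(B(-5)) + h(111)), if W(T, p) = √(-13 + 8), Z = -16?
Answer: √(4 + I*√5)/2 ≈ 1.0358 + 0.26986*I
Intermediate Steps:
W(T, p) = I*√5 (W(T, p) = √(-5) = I*√5)
m(f) = I*√5/4 (m(f) = (I*√5)/4 = I*√5/4)
h(n) = 1 (h(n) = (2*n)/((2*n)) = (2*n)*(1/(2*n)) = 1)
√(m(B(-5)) + h(111)) = √(I*√5/4 + 1) = √(1 + I*√5/4)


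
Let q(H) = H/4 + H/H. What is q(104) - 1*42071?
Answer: -42044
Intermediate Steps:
q(H) = 1 + H/4 (q(H) = H*(¼) + 1 = H/4 + 1 = 1 + H/4)
q(104) - 1*42071 = (1 + (¼)*104) - 1*42071 = (1 + 26) - 42071 = 27 - 42071 = -42044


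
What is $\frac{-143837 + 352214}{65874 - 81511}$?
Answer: $- \frac{208377}{15637} \approx -13.326$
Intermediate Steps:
$\frac{-143837 + 352214}{65874 - 81511} = \frac{208377}{-15637} = 208377 \left(- \frac{1}{15637}\right) = - \frac{208377}{15637}$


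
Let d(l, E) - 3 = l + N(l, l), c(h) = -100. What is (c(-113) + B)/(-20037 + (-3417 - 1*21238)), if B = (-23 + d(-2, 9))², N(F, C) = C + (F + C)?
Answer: -171/11173 ≈ -0.015305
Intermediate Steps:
N(F, C) = F + 2*C (N(F, C) = C + (C + F) = F + 2*C)
d(l, E) = 3 + 4*l (d(l, E) = 3 + (l + (l + 2*l)) = 3 + (l + 3*l) = 3 + 4*l)
B = 784 (B = (-23 + (3 + 4*(-2)))² = (-23 + (3 - 8))² = (-23 - 5)² = (-28)² = 784)
(c(-113) + B)/(-20037 + (-3417 - 1*21238)) = (-100 + 784)/(-20037 + (-3417 - 1*21238)) = 684/(-20037 + (-3417 - 21238)) = 684/(-20037 - 24655) = 684/(-44692) = 684*(-1/44692) = -171/11173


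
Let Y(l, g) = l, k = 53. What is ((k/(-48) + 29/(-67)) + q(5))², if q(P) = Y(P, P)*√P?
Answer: 1317265249/10342656 - 24715*√5/1608 ≈ 92.994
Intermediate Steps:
q(P) = P^(3/2) (q(P) = P*√P = P^(3/2))
((k/(-48) + 29/(-67)) + q(5))² = ((53/(-48) + 29/(-67)) + 5^(3/2))² = ((53*(-1/48) + 29*(-1/67)) + 5*√5)² = ((-53/48 - 29/67) + 5*√5)² = (-4943/3216 + 5*√5)²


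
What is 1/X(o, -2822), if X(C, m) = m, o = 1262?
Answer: -1/2822 ≈ -0.00035436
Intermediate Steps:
1/X(o, -2822) = 1/(-2822) = -1/2822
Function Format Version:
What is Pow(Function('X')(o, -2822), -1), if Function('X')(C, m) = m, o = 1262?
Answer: Rational(-1, 2822) ≈ -0.00035436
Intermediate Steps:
Pow(Function('X')(o, -2822), -1) = Pow(-2822, -1) = Rational(-1, 2822)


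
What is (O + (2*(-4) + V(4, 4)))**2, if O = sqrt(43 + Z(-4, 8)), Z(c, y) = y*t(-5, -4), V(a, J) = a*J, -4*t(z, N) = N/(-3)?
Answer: 313/3 + 176*sqrt(3)/3 ≈ 205.95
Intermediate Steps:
t(z, N) = N/12 (t(z, N) = -N/(4*(-3)) = -N*(-1)/(4*3) = -(-1)*N/12 = N/12)
V(a, J) = J*a
Z(c, y) = -y/3 (Z(c, y) = y*((1/12)*(-4)) = y*(-1/3) = -y/3)
O = 11*sqrt(3)/3 (O = sqrt(43 - 1/3*8) = sqrt(43 - 8/3) = sqrt(121/3) = 11*sqrt(3)/3 ≈ 6.3509)
(O + (2*(-4) + V(4, 4)))**2 = (11*sqrt(3)/3 + (2*(-4) + 4*4))**2 = (11*sqrt(3)/3 + (-8 + 16))**2 = (11*sqrt(3)/3 + 8)**2 = (8 + 11*sqrt(3)/3)**2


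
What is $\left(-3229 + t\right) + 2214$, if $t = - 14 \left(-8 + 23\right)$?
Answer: $-1225$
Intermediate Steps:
$t = -210$ ($t = \left(-14\right) 15 = -210$)
$\left(-3229 + t\right) + 2214 = \left(-3229 - 210\right) + 2214 = -3439 + 2214 = -1225$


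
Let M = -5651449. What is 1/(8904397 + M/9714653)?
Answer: 9714653/86503121377792 ≈ 1.1230e-7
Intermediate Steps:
1/(8904397 + M/9714653) = 1/(8904397 - 5651449/9714653) = 1/(86503121377792/9714653) = 9714653/86503121377792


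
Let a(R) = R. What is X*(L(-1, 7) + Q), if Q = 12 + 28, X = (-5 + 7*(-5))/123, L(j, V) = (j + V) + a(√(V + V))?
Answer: -1840/123 - 40*√14/123 ≈ -16.176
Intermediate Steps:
L(j, V) = V + j + √2*√V (L(j, V) = (j + V) + √(V + V) = (V + j) + √(2*V) = (V + j) + √2*√V = V + j + √2*√V)
X = -40/123 (X = (-5 - 35)*(1/123) = -40*1/123 = -40/123 ≈ -0.32520)
Q = 40
X*(L(-1, 7) + Q) = -40*((7 - 1 + √2*√7) + 40)/123 = -40*((7 - 1 + √14) + 40)/123 = -40*((6 + √14) + 40)/123 = -40*(46 + √14)/123 = -1840/123 - 40*√14/123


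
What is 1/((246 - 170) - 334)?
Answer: -1/258 ≈ -0.0038760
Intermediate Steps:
1/((246 - 170) - 334) = 1/(76 - 334) = 1/(-258) = -1/258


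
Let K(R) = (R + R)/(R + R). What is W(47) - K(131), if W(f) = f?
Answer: 46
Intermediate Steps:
K(R) = 1 (K(R) = (2*R)/((2*R)) = (2*R)*(1/(2*R)) = 1)
W(47) - K(131) = 47 - 1*1 = 47 - 1 = 46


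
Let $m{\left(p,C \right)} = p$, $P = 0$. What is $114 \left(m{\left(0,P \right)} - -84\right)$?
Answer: $9576$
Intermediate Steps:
$114 \left(m{\left(0,P \right)} - -84\right) = 114 \left(0 - -84\right) = 114 \left(0 + 84\right) = 114 \cdot 84 = 9576$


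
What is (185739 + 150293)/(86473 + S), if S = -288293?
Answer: -84008/50455 ≈ -1.6650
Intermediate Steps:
(185739 + 150293)/(86473 + S) = (185739 + 150293)/(86473 - 288293) = 336032/(-201820) = 336032*(-1/201820) = -84008/50455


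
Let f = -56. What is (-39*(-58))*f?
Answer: -126672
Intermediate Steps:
(-39*(-58))*f = -39*(-58)*(-56) = 2262*(-56) = -126672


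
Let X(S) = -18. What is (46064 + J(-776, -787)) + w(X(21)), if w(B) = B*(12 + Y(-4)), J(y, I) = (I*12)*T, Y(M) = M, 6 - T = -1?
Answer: -20188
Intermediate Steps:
T = 7 (T = 6 - 1*(-1) = 6 + 1 = 7)
J(y, I) = 84*I (J(y, I) = (I*12)*7 = (12*I)*7 = 84*I)
w(B) = 8*B (w(B) = B*(12 - 4) = B*8 = 8*B)
(46064 + J(-776, -787)) + w(X(21)) = (46064 + 84*(-787)) + 8*(-18) = (46064 - 66108) - 144 = -20044 - 144 = -20188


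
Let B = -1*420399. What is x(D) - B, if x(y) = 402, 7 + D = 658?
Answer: 420801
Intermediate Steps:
D = 651 (D = -7 + 658 = 651)
B = -420399
x(D) - B = 402 - 1*(-420399) = 402 + 420399 = 420801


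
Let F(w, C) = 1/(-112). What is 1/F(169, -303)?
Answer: -112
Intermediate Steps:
F(w, C) = -1/112
1/F(169, -303) = 1/(-1/112) = -112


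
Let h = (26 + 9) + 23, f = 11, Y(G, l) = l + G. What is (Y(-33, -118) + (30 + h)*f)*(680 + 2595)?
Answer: 2675675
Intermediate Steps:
Y(G, l) = G + l
h = 58 (h = 35 + 23 = 58)
(Y(-33, -118) + (30 + h)*f)*(680 + 2595) = ((-33 - 118) + (30 + 58)*11)*(680 + 2595) = (-151 + 88*11)*3275 = (-151 + 968)*3275 = 817*3275 = 2675675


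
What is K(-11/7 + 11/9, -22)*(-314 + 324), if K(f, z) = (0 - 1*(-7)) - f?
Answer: 4630/63 ≈ 73.492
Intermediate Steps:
K(f, z) = 7 - f (K(f, z) = (0 + 7) - f = 7 - f)
K(-11/7 + 11/9, -22)*(-314 + 324) = (7 - (-11/7 + 11/9))*(-314 + 324) = (7 - (-11*1/7 + 11*(1/9)))*10 = (7 - (-11/7 + 11/9))*10 = (7 - 1*(-22/63))*10 = (7 + 22/63)*10 = (463/63)*10 = 4630/63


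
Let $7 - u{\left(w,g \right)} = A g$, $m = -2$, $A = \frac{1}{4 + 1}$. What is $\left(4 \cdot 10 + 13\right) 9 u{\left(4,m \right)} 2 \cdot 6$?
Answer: $\frac{211788}{5} \approx 42358.0$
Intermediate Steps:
$A = \frac{1}{5} \approx 0.2$
$u{\left(w,g \right)} = 7 - \frac{g}{5}$
$\left(4 \cdot 10 + 13\right) 9 u{\left(4,m \right)} 2 \cdot 6 = \left(4 \cdot 10 + 13\right) 9 \left(7 - - \frac{2}{5}\right) 2 \cdot 6 = \left(40 + 13\right) 9 \left(7 + \frac{2}{5}\right) 2 \cdot 6 = 53 \cdot 9 \cdot \frac{37}{5} \cdot 2 \cdot 6 = 53 \cdot 9 \cdot \frac{74}{5} \cdot 6 = 53 \cdot 9 \cdot \frac{444}{5} = 53 \cdot \frac{3996}{5} = \frac{211788}{5}$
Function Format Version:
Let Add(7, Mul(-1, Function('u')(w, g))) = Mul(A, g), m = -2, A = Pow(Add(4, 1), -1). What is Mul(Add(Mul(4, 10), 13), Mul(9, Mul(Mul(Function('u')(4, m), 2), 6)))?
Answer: Rational(211788, 5) ≈ 42358.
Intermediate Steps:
A = Rational(1, 5) (A = Pow(5, -1) = Rational(1, 5) ≈ 0.20000)
Function('u')(w, g) = Add(7, Mul(Rational(-1, 5), g)) (Function('u')(w, g) = Add(7, Mul(-1, Mul(Rational(1, 5), g))) = Add(7, Mul(Rational(-1, 5), g)))
Mul(Add(Mul(4, 10), 13), Mul(9, Mul(Mul(Function('u')(4, m), 2), 6))) = Mul(Add(Mul(4, 10), 13), Mul(9, Mul(Mul(Add(7, Mul(Rational(-1, 5), -2)), 2), 6))) = Mul(Add(40, 13), Mul(9, Mul(Mul(Add(7, Rational(2, 5)), 2), 6))) = Mul(53, Mul(9, Mul(Mul(Rational(37, 5), 2), 6))) = Mul(53, Mul(9, Mul(Rational(74, 5), 6))) = Mul(53, Mul(9, Rational(444, 5))) = Mul(53, Rational(3996, 5)) = Rational(211788, 5)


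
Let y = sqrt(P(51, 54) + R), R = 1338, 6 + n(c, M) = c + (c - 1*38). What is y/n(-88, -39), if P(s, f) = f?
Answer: -sqrt(87)/55 ≈ -0.16959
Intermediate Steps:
n(c, M) = -44 + 2*c (n(c, M) = -6 + (c + (c - 1*38)) = -6 + (c + (c - 38)) = -6 + (c + (-38 + c)) = -6 + (-38 + 2*c) = -44 + 2*c)
y = 4*sqrt(87) (y = sqrt(54 + 1338) = sqrt(1392) = 4*sqrt(87) ≈ 37.310)
y/n(-88, -39) = (4*sqrt(87))/(-44 + 2*(-88)) = (4*sqrt(87))/(-44 - 176) = (4*sqrt(87))/(-220) = (4*sqrt(87))*(-1/220) = -sqrt(87)/55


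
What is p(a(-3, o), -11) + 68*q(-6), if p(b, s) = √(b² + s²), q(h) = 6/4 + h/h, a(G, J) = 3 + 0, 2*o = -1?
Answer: 170 + √130 ≈ 181.40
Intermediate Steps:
o = -½ (o = (½)*(-1) = -½ ≈ -0.50000)
a(G, J) = 3
q(h) = 5/2 (q(h) = 6*(¼) + 1 = 3/2 + 1 = 5/2)
p(a(-3, o), -11) + 68*q(-6) = √(3² + (-11)²) + 68*(5/2) = √(9 + 121) + 170 = √130 + 170 = 170 + √130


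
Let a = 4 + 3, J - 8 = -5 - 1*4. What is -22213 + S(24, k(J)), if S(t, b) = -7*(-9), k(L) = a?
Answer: -22150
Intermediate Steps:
J = -1 (J = 8 + (-5 - 1*4) = 8 + (-5 - 4) = 8 - 9 = -1)
a = 7
k(L) = 7
S(t, b) = 63
-22213 + S(24, k(J)) = -22213 + 63 = -22150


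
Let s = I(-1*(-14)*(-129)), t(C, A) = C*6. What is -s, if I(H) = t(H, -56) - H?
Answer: 9030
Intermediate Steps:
t(C, A) = 6*C
I(H) = 5*H (I(H) = 6*H - H = 5*H)
s = -9030 (s = 5*(-1*(-14)*(-129)) = 5*(14*(-129)) = 5*(-1806) = -9030)
-s = -1*(-9030) = 9030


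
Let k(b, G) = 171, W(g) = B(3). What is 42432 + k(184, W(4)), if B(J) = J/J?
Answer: 42603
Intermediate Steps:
B(J) = 1
W(g) = 1
42432 + k(184, W(4)) = 42432 + 171 = 42603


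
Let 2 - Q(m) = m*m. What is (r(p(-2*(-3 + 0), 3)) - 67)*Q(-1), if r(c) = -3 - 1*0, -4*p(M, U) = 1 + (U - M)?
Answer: -70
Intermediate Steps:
Q(m) = 2 - m² (Q(m) = 2 - m*m = 2 - m²)
p(M, U) = -¼ - U/4 + M/4 (p(M, U) = -(1 + (U - M))/4 = -(1 + U - M)/4 = -¼ - U/4 + M/4)
r(c) = -3 (r(c) = -3 + 0 = -3)
(r(p(-2*(-3 + 0), 3)) - 67)*Q(-1) = (-3 - 67)*(2 - 1*(-1)²) = -70*(2 - 1*1) = -70*(2 - 1) = -70*1 = -70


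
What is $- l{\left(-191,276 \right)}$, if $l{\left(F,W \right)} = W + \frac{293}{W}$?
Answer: $- \frac{76469}{276} \approx -277.06$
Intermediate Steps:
$- l{\left(-191,276 \right)} = - (276 + \frac{293}{276}) = \left(-1\right) \frac{76469}{276} = - \frac{76469}{276}$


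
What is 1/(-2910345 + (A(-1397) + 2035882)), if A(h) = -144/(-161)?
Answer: -161/140788399 ≈ -1.1436e-6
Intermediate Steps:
A(h) = 144/161 (A(h) = -144*(-1/161) = 144/161)
1/(-2910345 + (A(-1397) + 2035882)) = 1/(-2910345 + (144/161 + 2035882)) = 1/(-2910345 + 327777146/161) = 1/(-140788399/161) = -161/140788399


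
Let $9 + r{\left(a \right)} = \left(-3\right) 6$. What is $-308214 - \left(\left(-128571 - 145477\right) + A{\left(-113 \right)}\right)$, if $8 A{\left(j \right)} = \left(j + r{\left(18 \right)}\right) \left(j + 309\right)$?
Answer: $-30736$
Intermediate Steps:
$r{\left(a \right)} = -27$ ($r{\left(a \right)} = -9 - 18 = -27$)
$A{\left(j \right)} = \frac{\left(-27 + j\right) \left(309 + j\right)}{8}$ ($A{\left(j \right)} = \frac{\left(j - 27\right) \left(j + 309\right)}{8} = \frac{\left(-27 + j\right) \left(309 + j\right)}{8}$)
$-308214 - \left(\left(-128571 - 145477\right) + A{\left(-113 \right)}\right) = -308214 - \left(\left(-128571 - 145477\right) + \left(- \frac{8343}{8} + \frac{\left(-113\right)^{2}}{8} + \frac{141}{4} \left(-113\right)\right)\right) = -308214 - \left(-274048 - 3430\right) = -308214 - -277478 = -308214 + 277478 = -30736$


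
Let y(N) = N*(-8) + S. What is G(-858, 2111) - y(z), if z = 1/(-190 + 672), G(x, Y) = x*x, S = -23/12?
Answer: 2128991879/2892 ≈ 7.3617e+5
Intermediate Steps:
S = -23/12 (S = -23*1/12 = -23/12 ≈ -1.9167)
G(x, Y) = x²
z = 1/482 ≈ 0.0020747
y(N) = -23/12 - 8*N (y(N) = N*(-8) - 23/12 = -8*N - 23/12 = -23/12 - 8*N)
G(-858, 2111) - y(z) = (-858)² - (-23/12 - 8*1/482) = 736164 - (-23/12 - 4/241) = 736164 - 1*(-5591/2892) = 736164 + 5591/2892 = 2128991879/2892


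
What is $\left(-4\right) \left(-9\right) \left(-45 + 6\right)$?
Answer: $-1404$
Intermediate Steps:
$\left(-4\right) \left(-9\right) \left(-45 + 6\right) = 36 \left(-39\right) = -1404$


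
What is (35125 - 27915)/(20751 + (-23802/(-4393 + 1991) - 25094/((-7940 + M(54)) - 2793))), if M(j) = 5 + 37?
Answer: 46287807055/133298974813 ≈ 0.34725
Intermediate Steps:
M(j) = 42
(35125 - 27915)/(20751 + (-23802/(-4393 + 1991) - 25094/((-7940 + M(54)) - 2793))) = (35125 - 27915)/(20751 + (-23802/(-4393 + 1991) - 25094/((-7940 + 42) - 2793))) = 7210/(20751 + (-23802/(-2402) - 25094/(-7898 - 2793))) = 7210/(20751 + (-23802*(-1/2402) - 25094/(-10691))) = 7210/(20751 + (11901/1201 - 25094*(-1/10691))) = 7210/(20751 + (11901/1201 + 25094/10691)) = 7210/(20751 + 157371485/12839891) = 7210/(266597949626/12839891) = 7210*(12839891/266597949626) = 46287807055/133298974813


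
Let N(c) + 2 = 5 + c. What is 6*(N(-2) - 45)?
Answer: -264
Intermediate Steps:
N(c) = 3 + c (N(c) = -2 + (5 + c) = 3 + c)
6*(N(-2) - 45) = 6*((3 - 2) - 45) = 6*(1 - 45) = 6*(-44) = -264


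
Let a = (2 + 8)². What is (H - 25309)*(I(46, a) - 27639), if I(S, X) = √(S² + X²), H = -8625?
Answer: 937901826 - 67868*√3029 ≈ 9.3417e+8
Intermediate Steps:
a = 100 (a = 10² = 100)
(H - 25309)*(I(46, a) - 27639) = (-8625 - 25309)*(√(46² + 100²) - 27639) = -33934*(√(2116 + 10000) - 27639) = -33934*(√12116 - 27639) = -33934*(2*√3029 - 27639) = -33934*(-27639 + 2*√3029) = 937901826 - 67868*√3029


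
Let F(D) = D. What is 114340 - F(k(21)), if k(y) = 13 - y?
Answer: 114348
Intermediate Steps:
114340 - F(k(21)) = 114340 - (13 - 1*21) = 114340 - (13 - 21) = 114340 - 1*(-8) = 114340 + 8 = 114348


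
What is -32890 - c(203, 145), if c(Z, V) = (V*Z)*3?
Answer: -121195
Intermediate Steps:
c(Z, V) = 3*V*Z
-32890 - c(203, 145) = -32890 - 3*145*203 = -32890 - 1*88305 = -32890 - 88305 = -121195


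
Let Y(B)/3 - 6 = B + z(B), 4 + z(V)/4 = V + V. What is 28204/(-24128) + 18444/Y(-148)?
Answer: -23273589/4047472 ≈ -5.7502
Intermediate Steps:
z(V) = -16 + 8*V (z(V) = -16 + 4*(V + V) = -16 + 4*(2*V) = -16 + 8*V)
Y(B) = -30 + 27*B (Y(B) = 18 + 3*(B + (-16 + 8*B)) = 18 + 3*(-16 + 9*B) = 18 + (-48 + 27*B) = -30 + 27*B)
28204/(-24128) + 18444/Y(-148) = 28204/(-24128) + 18444/(-30 + 27*(-148)) = 28204*(-1/24128) + 18444/(-30 - 3996) = -7051/6032 + 18444/(-4026) = -7051/6032 + 18444*(-1/4026) = -7051/6032 - 3074/671 = -23273589/4047472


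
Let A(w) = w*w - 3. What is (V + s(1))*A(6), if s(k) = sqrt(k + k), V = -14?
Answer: -462 + 33*sqrt(2) ≈ -415.33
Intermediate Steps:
A(w) = -3 + w**2 (A(w) = w**2 - 3 = -3 + w**2)
s(k) = sqrt(2)*sqrt(k) (s(k) = sqrt(2*k) = sqrt(2)*sqrt(k))
(V + s(1))*A(6) = (-14 + sqrt(2)*sqrt(1))*(-3 + 6**2) = (-14 + sqrt(2)*1)*(-3 + 36) = (-14 + sqrt(2))*33 = -462 + 33*sqrt(2)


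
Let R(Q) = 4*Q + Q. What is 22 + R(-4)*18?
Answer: -338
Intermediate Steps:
R(Q) = 5*Q
22 + R(-4)*18 = 22 + (5*(-4))*18 = 22 - 20*18 = 22 - 360 = -338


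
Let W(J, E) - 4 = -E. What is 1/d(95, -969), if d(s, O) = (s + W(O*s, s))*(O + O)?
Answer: -1/7752 ≈ -0.00012900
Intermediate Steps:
W(J, E) = 4 - E
d(s, O) = 8*O (d(s, O) = (s + (4 - s))*(O + O) = 4*(2*O) = 8*O)
1/d(95, -969) = 1/(8*(-969)) = 1/(-7752) = -1/7752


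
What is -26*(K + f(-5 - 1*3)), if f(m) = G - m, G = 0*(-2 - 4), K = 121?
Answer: -3354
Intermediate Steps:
G = 0 (G = 0*(-6) = 0)
f(m) = -m (f(m) = 0 - m = -m)
-26*(K + f(-5 - 1*3)) = -26*(121 - (-5 - 1*3)) = -26*(121 - (-5 - 3)) = -26*(121 - 1*(-8)) = -26*(121 + 8) = -26*129 = -3354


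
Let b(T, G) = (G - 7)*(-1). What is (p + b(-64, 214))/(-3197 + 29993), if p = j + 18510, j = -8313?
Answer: 1665/4466 ≈ 0.37282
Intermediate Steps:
p = 10197 (p = -8313 + 18510 = 10197)
b(T, G) = 7 - G (b(T, G) = (-7 + G)*(-1) = 7 - G)
(p + b(-64, 214))/(-3197 + 29993) = (10197 + (7 - 1*214))/(-3197 + 29993) = (10197 + (7 - 214))/26796 = (10197 - 207)*(1/26796) = 9990*(1/26796) = 1665/4466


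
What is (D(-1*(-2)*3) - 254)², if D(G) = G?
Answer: 61504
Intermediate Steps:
(D(-1*(-2)*3) - 254)² = (-1*(-2)*3 - 254)² = (2*3 - 254)² = (6 - 254)² = (-248)² = 61504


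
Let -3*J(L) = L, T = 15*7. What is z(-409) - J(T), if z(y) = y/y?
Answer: 36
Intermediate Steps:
T = 105
J(L) = -L/3
z(y) = 1
z(-409) - J(T) = 1 - (-1)*105/3 = 1 - 1*(-35) = 1 + 35 = 36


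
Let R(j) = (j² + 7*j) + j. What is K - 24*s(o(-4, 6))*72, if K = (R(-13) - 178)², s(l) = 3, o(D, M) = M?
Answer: 7585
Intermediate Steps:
R(j) = j² + 8*j
K = 12769 (K = (-13*(8 - 13) - 178)² = (-13*(-5) - 178)² = (65 - 178)² = (-113)² = 12769)
K - 24*s(o(-4, 6))*72 = 12769 - 24*3*72 = 12769 - 72*72 = 12769 - 5184 = 7585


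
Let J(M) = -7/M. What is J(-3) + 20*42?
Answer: 2527/3 ≈ 842.33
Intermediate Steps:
J(-3) + 20*42 = -7/(-3) + 20*42 = -7*(-⅓) + 840 = 7/3 + 840 = 2527/3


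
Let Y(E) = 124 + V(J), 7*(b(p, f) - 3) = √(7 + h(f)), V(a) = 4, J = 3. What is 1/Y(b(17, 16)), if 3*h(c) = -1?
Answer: 1/128 ≈ 0.0078125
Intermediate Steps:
h(c) = -⅓ (h(c) = (⅓)*(-1) = -⅓)
b(p, f) = 3 + 2*√15/21 (b(p, f) = 3 + √(7 - ⅓)/7 = 3 + √(20/3)/7 = 3 + (2*√15/3)/7 = 3 + 2*√15/21)
Y(E) = 128 (Y(E) = 124 + 4 = 128)
1/Y(b(17, 16)) = 1/128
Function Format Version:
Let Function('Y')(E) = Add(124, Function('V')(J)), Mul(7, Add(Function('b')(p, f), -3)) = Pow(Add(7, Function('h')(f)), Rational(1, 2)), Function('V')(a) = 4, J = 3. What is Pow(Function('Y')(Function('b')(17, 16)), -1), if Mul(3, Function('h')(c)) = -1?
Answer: Rational(1, 128) ≈ 0.0078125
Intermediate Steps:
Function('h')(c) = Rational(-1, 3) (Function('h')(c) = Mul(Rational(1, 3), -1) = Rational(-1, 3))
Function('b')(p, f) = Add(3, Mul(Rational(2, 21), Pow(15, Rational(1, 2)))) (Function('b')(p, f) = Add(3, Mul(Rational(1, 7), Pow(Add(7, Rational(-1, 3)), Rational(1, 2)))) = Add(3, Mul(Rational(1, 7), Pow(Rational(20, 3), Rational(1, 2)))) = Add(3, Mul(Rational(1, 7), Mul(Rational(2, 3), Pow(15, Rational(1, 2))))) = Add(3, Mul(Rational(2, 21), Pow(15, Rational(1, 2)))))
Function('Y')(E) = 128 (Function('Y')(E) = Add(124, 4) = 128)
Pow(Function('Y')(Function('b')(17, 16)), -1) = Pow(128, -1) = Rational(1, 128)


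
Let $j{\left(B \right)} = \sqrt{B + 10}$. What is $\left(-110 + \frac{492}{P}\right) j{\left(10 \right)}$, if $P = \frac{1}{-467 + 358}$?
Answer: $- 107476 \sqrt{5} \approx -2.4032 \cdot 10^{5}$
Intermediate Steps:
$P = - \frac{1}{109}$ ($P = \frac{1}{-109} = - \frac{1}{109} \approx -0.0091743$)
$j{\left(B \right)} = \sqrt{10 + B}$
$\left(-110 + \frac{492}{P}\right) j{\left(10 \right)} = \left(-110 + \frac{492}{- \frac{1}{109}}\right) \sqrt{10 + 10} = \left(-110 + 492 \left(-109\right)\right) \sqrt{20} = \left(-110 - 53628\right) 2 \sqrt{5} = - 53738 \cdot 2 \sqrt{5} = - 107476 \sqrt{5}$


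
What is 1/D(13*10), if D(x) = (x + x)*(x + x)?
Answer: 1/67600 ≈ 1.4793e-5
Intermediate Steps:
D(x) = 4*x² (D(x) = (2*x)*(2*x) = 4*x²)
1/D(13*10) = 1/(4*(13*10)²) = 1/(4*130²) = 1/(4*16900) = 1/67600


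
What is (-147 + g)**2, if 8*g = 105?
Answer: 1147041/64 ≈ 17923.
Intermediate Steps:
g = 105/8 (g = (1/8)*105 = 105/8 ≈ 13.125)
(-147 + g)**2 = (-147 + 105/8)**2 = (-1071/8)**2 = 1147041/64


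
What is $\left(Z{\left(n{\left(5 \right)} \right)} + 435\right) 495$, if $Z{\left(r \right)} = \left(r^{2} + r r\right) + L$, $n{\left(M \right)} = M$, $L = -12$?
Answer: $234135$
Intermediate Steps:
$Z{\left(r \right)} = -12 + 2 r^{2}$ ($Z{\left(r \right)} = \left(r^{2} + r r\right) - 12 = \left(r^{2} + r^{2}\right) - 12 = 2 r^{2} - 12 = -12 + 2 r^{2}$)
$\left(Z{\left(n{\left(5 \right)} \right)} + 435\right) 495 = \left(\left(-12 + 2 \cdot 5^{2}\right) + 435\right) 495 = \left(\left(-12 + 2 \cdot 25\right) + 435\right) 495 = \left(\left(-12 + 50\right) + 435\right) 495 = \left(38 + 435\right) 495 = 473 \cdot 495 = 234135$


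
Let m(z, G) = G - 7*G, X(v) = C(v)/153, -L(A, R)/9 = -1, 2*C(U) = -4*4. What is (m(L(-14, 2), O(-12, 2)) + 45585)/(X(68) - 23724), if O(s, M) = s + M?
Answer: -1396737/725956 ≈ -1.9240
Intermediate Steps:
C(U) = -8 (C(U) = (-4*4)/2 = (½)*(-16) = -8)
L(A, R) = 9 (L(A, R) = -9*(-1) = 9)
O(s, M) = M + s
X(v) = -8/153
m(z, G) = -6*G
(m(L(-14, 2), O(-12, 2)) + 45585)/(X(68) - 23724) = (-6*(2 - 12) + 45585)/(-8/153 - 23724) = (-6*(-10) + 45585)/(-3629780/153) = (60 + 45585)*(-153/3629780) = 45645*(-153/3629780) = -1396737/725956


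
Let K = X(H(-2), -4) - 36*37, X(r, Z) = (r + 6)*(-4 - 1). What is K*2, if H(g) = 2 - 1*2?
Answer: -2724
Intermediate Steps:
H(g) = 0 (H(g) = 2 - 2 = 0)
X(r, Z) = -30 - 5*r (X(r, Z) = (6 + r)*(-5) = -30 - 5*r)
K = -1362 (K = (-30 - 5*0) - 36*37 = (-30 + 0) - 1332 = -30 - 1332 = -1362)
K*2 = -1362*2 = -2724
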